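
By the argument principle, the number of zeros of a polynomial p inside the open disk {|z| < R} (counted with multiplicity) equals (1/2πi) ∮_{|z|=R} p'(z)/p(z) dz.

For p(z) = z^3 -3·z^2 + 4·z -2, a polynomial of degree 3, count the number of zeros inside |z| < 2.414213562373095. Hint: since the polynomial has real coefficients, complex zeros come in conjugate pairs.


The zeros of p are: (1 + 1i), (1 - 1i), 1.
Their magnitudes are: 1.414, 1.414, 1.
Zeros with |z| < R = 2.414213562373095: (1 + 1i), (1 - 1i), 1.
Count = 3.
By the argument principle, (1/2πi) ∮_{|z|=R} p'(z)/p(z) dz equals exactly this count.

Number of zeros inside |z| < 2.414213562373095: 3.


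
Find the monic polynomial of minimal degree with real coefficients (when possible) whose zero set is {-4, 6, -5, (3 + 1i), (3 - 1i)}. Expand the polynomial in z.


The polynomial is p(z) = ∏_{α ∈ S} (z − α), where S = {-4, 6, -5, (3 + 1i), (3 - 1i)}.
Expanding the product yields: p(z) = z^5 -3·z^4 -42·z^3 + 114·z^2 + 380·z -1200.
Note conjugate pairs combine to real quadratics: (z − (3+1i))(z − (3−1i)) = z² − 6z + 10.
The resulting polynomial has degree 5 and real coefficients as required.

p(z) = z^5 -3·z^4 -42·z^3 + 114·z^2 + 380·z -1200.


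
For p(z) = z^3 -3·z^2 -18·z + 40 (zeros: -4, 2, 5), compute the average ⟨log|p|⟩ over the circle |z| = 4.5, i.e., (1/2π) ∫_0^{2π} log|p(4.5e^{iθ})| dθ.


Zeros: -4, 2, 5; r = 4.5.
Inside |z| < r: -4, 2. Outside (|z| ≥ r): 5.
p(0) = 40, so log|p(0)| = log(40) = 3.6889.
Apply Jensen: I(r) = log|p(0)| + Σ_k log(r/|z_k|), summed over zeros inside |z| < r.
  log(r/|z_k|) for z_k = -4: log(4.5/4) = 0.1178
  log(r/|z_k|) for z_k = 2: log(4.5/2) = 0.8109
  Outside zeros (5) contribute nothing to the Jensen sum.
Sum over inside zeros: 0.9287.
I(r) = log|p(0)| + (inside sum) = 3.6889 + 0.9287 = 4.6176.
Note: since some zeros are outside |z| ≤ r, the simplified n·log(r) form does NOT apply — only the inside zeros contribute.

I(r) ≈ 4.6176.


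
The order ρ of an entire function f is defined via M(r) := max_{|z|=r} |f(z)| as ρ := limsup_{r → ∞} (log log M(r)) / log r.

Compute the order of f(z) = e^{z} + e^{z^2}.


Each summand is entire of order 1 and 2 respectively (as in the single-exponential case). The order of a sum is at most the max of the orders, so ρ ≤ 2. For the lower bound: on |z|=r choose arg z so that 1z^2 is real positive; then |e^{1z^2}| = e^{1r^2} while |e^{1z}| ≤ e^{1r^1} = o(e^{1r^2}). So |f| ≥ e^{1r^2}(1 − o(1)) and ρ ≥ 2. Hence ρ = max(1, 2) = 2.
Therefore ρ = 2.

Order ρ = 2.


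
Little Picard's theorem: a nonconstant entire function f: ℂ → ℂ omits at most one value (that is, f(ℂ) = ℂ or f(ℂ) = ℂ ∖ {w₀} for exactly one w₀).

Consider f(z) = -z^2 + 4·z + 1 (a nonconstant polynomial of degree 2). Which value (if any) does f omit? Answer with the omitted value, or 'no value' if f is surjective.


Little Picard bounds the complement of f(ℂ) to at most one point.
For every w ∈ ℂ, the equation p(z) − w = 0 is a nonconstant polynomial in z and hence has at least one root by the fundamental theorem of algebra. So p is surjective onto ℂ, omitting no value.

Omitted value: no value.


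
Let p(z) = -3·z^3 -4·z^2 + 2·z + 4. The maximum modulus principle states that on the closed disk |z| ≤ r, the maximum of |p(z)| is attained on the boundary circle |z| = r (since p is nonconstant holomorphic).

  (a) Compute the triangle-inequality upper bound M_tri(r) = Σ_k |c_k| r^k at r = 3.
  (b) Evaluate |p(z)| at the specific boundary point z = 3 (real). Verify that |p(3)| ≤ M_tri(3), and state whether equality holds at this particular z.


Coefficients: c_0 = 4, c_1 = 2, c_2 = -4, c_3 = -3. Radius r = 3.
Part (a). Triangle bound: M_tri(r) = Σ_k |c_k| r^k
  = |4|·3^0 + |2|·3^1 + |-4|·3^2 + |-3|·3^3
  = 4 + 6 + 36 + 81 = 127.
This bounds M(r) := max_{|z|=r} |p(z)| from above; equality holds iff all terms c_k z^k can be made to align in phase at a single z on |z|=r.
Part (b). At z = 3 (real, on the circle |z| = r):
  p(3) = (4)·3^0 + (2)·3^1 + (-4)·3^2 + (-3)·3^3 = -107.
  |p(3)| = 107.
Check: |p(3)| = 107 ≤ 127 = M_tri(3). ✓ Equality does not hold at z = 3 (the coefficients have mixed signs, so the terms do not all align in phase there).

M_tri(3) = 127; |p(3)| = 107; equality at z=3: no.


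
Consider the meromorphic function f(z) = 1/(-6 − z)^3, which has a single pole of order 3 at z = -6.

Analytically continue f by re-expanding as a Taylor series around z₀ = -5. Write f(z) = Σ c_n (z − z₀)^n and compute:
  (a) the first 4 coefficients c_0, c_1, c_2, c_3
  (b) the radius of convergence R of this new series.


Let w = z − z₀, so z = z₀ + w.
Then -6 − z = -6 − (z₀ + w) = (-6 − z₀) − w = -1 − w.
f(z) = 1/(-1 − w)^3 = (1/(-1)^3) · (1 − w/(-1))^{−3}.
By the binomial series (1−u)^{−3} = Σ_{n≥0} C(n+2, 2) u^n for |u|<1, with u = w/(-1):
  c_n = C(n+2, 2) / (-1)^(n+3).
  c_0 = 1/(-1)^3 = -1.
  c_1 = 3/(-1)^4 = 3.
  c_2 = 6/(-1)^5 = -6.
  c_3 = 10/(-1)^6 = 10.
The series is valid for |w/d| < 1, i.e. |z − z₀| < |d|.
Radius of convergence: R = |-6 − z₀| = |-1| = 1 (distance from z₀ to the singularity z = -6).

c_0 = -1, c_1 = 3, c_2 = -6, c_3 = 10; R = 1.


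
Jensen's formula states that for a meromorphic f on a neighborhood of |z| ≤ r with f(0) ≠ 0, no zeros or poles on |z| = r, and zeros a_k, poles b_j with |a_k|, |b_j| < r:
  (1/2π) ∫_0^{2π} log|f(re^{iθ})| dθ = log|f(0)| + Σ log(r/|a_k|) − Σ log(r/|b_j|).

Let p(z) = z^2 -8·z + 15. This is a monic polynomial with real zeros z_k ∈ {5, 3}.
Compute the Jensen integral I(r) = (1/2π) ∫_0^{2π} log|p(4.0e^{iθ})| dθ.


Zeros: 3, 5; r = 4.0.
Inside |z| < r: 3. Outside (|z| ≥ r): 5.
p(0) = 15, so log|p(0)| = log(15) = 2.7081.
Apply Jensen: I(r) = log|p(0)| + Σ_k log(r/|z_k|), summed over zeros inside |z| < r.
  log(r/|z_k|) for z_k = 3: log(4.0/3) = 0.2877
  Outside zeros (5) contribute nothing to the Jensen sum.
Sum over inside zeros: 0.2877.
I(r) = log|p(0)| + (inside sum) = 2.7081 + 0.2877 = 2.9957.
Note: since some zeros are outside |z| ≤ r, the simplified n·log(r) form does NOT apply — only the inside zeros contribute.

I(r) ≈ 2.9957.


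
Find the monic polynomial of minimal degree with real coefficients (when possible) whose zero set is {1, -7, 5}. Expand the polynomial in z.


The polynomial is p(z) = ∏_{α ∈ S} (z − α), where S = {1, -7, 5}.
Expanding the product yields: p(z) = z^3 + z^2 -37·z + 35.
The resulting polynomial has degree 3 and real coefficients as required.

p(z) = z^3 + z^2 -37·z + 35.


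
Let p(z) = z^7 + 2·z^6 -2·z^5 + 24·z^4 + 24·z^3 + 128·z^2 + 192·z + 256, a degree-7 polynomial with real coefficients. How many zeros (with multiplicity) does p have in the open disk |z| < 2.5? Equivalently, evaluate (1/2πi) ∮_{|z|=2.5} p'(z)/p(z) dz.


The zeros of p are: -4, (2 + 2i), (2 - 2i), (0 + 2i), (0 - 2i), (-1 + 1i), (-1 - 1i).
Their magnitudes are: 4, 2.828, 2.828, 2, 2, 1.414, 1.414.
Zeros with |z| < R = 2.5: (0 + 2i), (0 - 2i), (-1 + 1i), (-1 - 1i).
Count = 4.
By the argument principle, (1/2πi) ∮_{|z|=R} p'(z)/p(z) dz equals exactly this count.

Number of zeros inside |z| < 2.5: 4.


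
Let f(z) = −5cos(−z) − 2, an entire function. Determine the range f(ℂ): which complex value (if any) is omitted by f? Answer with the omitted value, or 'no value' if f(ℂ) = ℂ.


Little Picard bounds the complement of f(ℂ) to at most one point.
cos is entire and surjective onto ℂ: for every w ∈ ℂ, cos(ζ) = w has a solution ζ ∈ ℂ (e.g., via the complex inverse arccos). With ζ = −z this gives z = ζ/(-1). Then -5·cos(−z) takes every value in -5·ℂ = ℂ, and adding -2 is a bijection of ℂ. So f is surjective and omits no value. (Note: only on the real line is cos bounded by [−1, 1].)

Omitted value: no value.


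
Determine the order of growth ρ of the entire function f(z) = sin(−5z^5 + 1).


Write sin(w) = (e^{iw} ± e^{−iw})/(2 or 2i), so |sin(w)| ≤ e^{|w|}. With w = −5z^5 + 1, |w| ≤ 5r^5 + 1 on |z|=r, giving M(r) ≤ e^{5r^5 + 1} and ρ ≤ 5. For the lower bound, choose z on |z|=r with -5z^5 purely imaginary of modulus 5r^5; then |sin(−5z^5 + 1)| grows like e^{5r^5}/2, so ρ ≥ 5. Hence ρ = 5.
Therefore ρ = 5.

Order ρ = 5.


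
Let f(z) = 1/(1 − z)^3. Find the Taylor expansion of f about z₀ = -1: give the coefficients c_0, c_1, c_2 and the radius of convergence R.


Let w = z − z₀, so z = z₀ + w.
Then 1 − z = 1 − (z₀ + w) = (1 − z₀) − w = 2 − w.
f(z) = 1/(2 − w)^3 = (1/(2)^3) · (1 − w/(2))^{−3}.
By the binomial series (1−u)^{−3} = Σ_{n≥0} C(n+2, 2) u^n for |u|<1, with u = w/(2):
  c_n = C(n+2, 2) / (2)^(n+3).
  c_0 = 1/(2)^3 = 1/8.
  c_1 = 3/(2)^4 = 3/16.
  c_2 = 6/(2)^5 = 3/16.
The series is valid for |w/d| < 1, i.e. |z − z₀| < |d|.
Radius of convergence: R = |1 − z₀| = |2| = 2 (distance from z₀ to the singularity z = 1).

c_0 = 1/8, c_1 = 3/16, c_2 = 3/16; R = 2.


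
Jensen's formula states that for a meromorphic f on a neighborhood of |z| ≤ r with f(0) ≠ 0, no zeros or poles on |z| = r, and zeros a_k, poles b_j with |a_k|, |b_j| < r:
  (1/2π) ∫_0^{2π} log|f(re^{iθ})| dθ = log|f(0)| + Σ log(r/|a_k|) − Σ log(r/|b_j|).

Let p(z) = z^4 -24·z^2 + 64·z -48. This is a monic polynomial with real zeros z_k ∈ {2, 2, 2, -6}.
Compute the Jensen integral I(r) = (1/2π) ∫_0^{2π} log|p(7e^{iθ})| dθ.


Zeros: -6, 2, 2, 2; r = 7.
Inside |z| < r: -6, 2, 2, 2. Outside (|z| ≥ r): ∅.
p(0) = -48, so log|p(0)| = log(48) = 3.8712.
Apply Jensen: I(r) = log|p(0)| + Σ_k log(r/|z_k|), summed over zeros inside |z| < r.
  log(r/|z_k|) for z_k = 2: log(7/2) = 1.2528
  log(r/|z_k|) for z_k = 2: log(7/2) = 1.2528
  log(r/|z_k|) for z_k = 2: log(7/2) = 1.2528
  log(r/|z_k|) for z_k = -6: log(7/6) = 0.1542
Sum over inside zeros: 3.9124.
I(r) = log|p(0)| + (inside sum) = 3.8712 + 3.9124 = 7.7836.
Closed form (all zeros inside, monic): I(r) = n·log(r) = 4·log(7) = 7.7836. ✓

I(r) ≈ 7.7836.


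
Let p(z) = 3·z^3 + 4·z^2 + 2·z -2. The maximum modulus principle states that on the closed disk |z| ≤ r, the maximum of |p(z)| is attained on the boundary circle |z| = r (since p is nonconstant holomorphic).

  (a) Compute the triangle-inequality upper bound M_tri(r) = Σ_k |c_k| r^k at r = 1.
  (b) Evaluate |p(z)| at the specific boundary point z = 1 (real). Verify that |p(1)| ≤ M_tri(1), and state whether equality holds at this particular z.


Coefficients: c_0 = -2, c_1 = 2, c_2 = 4, c_3 = 3. Radius r = 1.
Part (a). Triangle bound: M_tri(r) = Σ_k |c_k| r^k
  = |-2|·1^0 + |2|·1^1 + |4|·1^2 + |3|·1^3
  = 2 + 2 + 4 + 3 = 11.
This bounds M(r) := max_{|z|=r} |p(z)| from above; equality holds iff all terms c_k z^k can be made to align in phase at a single z on |z|=r.
Part (b). At z = 1 (real, on the circle |z| = r):
  p(1) = (-2)·1^0 + (2)·1^1 + (4)·1^2 + (3)·1^3 = 7.
  |p(1)| = 7.
Check: |p(1)| = 7 ≤ 11 = M_tri(1). ✓ Equality does not hold at z = 1 (the coefficients have mixed signs, so the terms do not all align in phase there).

M_tri(1) = 11; |p(1)| = 7; equality at z=1: no.


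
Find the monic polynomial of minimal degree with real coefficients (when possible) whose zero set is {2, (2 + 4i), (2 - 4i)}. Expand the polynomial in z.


The polynomial is p(z) = ∏_{α ∈ S} (z − α), where S = {2, (2 + 4i), (2 - 4i)}.
Expanding the product yields: p(z) = z^3 -6·z^2 + 28·z -40.
Note conjugate pairs combine to real quadratics: (z − (2+4i))(z − (2−4i)) = z² − 4z + 20.
The resulting polynomial has degree 3 and real coefficients as required.

p(z) = z^3 -6·z^2 + 28·z -40.


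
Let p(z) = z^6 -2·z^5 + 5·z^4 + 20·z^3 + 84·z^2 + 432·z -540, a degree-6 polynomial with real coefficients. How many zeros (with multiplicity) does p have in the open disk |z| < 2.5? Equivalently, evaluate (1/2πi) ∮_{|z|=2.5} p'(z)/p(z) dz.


The zeros of p are: 1, (-1 + 3i), (-1 - 3i), (3 + 3i), (3 - 3i), -3.
Their magnitudes are: 1, 3.162, 3.162, 4.243, 4.243, 3.
Zeros with |z| < R = 2.5: 1.
Count = 1.
By the argument principle, (1/2πi) ∮_{|z|=R} p'(z)/p(z) dz equals exactly this count.

Number of zeros inside |z| < 2.5: 1.


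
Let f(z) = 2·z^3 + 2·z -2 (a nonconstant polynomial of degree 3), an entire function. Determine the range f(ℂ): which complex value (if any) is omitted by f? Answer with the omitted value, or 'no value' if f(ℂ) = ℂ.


Little Picard bounds the complement of f(ℂ) to at most one point.
For every w ∈ ℂ, the equation p(z) − w = 0 is a nonconstant polynomial in z and hence has at least one root by the fundamental theorem of algebra. So p is surjective onto ℂ, omitting no value.

Omitted value: no value.


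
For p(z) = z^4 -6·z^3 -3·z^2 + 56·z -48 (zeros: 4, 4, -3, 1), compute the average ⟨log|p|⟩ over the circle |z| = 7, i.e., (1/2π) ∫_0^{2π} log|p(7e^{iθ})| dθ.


Zeros: -3, 1, 4, 4; r = 7.
Inside |z| < r: -3, 1, 4, 4. Outside (|z| ≥ r): ∅.
p(0) = -48, so log|p(0)| = log(48) = 3.8712.
Apply Jensen: I(r) = log|p(0)| + Σ_k log(r/|z_k|), summed over zeros inside |z| < r.
  log(r/|z_k|) for z_k = 4: log(7/4) = 0.5596
  log(r/|z_k|) for z_k = 4: log(7/4) = 0.5596
  log(r/|z_k|) for z_k = -3: log(7/3) = 0.8473
  log(r/|z_k|) for z_k = 1: log(7/1) = 1.9459
Sum over inside zeros: 3.9124.
I(r) = log|p(0)| + (inside sum) = 3.8712 + 3.9124 = 7.7836.
Closed form (all zeros inside, monic): I(r) = n·log(r) = 4·log(7) = 7.7836. ✓

I(r) ≈ 7.7836.


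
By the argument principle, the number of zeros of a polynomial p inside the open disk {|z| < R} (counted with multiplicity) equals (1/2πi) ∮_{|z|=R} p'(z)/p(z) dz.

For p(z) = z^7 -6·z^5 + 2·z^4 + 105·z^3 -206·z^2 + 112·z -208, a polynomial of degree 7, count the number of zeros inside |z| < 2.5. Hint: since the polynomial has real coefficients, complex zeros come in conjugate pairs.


The zeros of p are: (0 + 1i), (0 - 1i), (-3 + 2i), (-3 - 2i), (2 + 2i), (2 - 2i), 2.
Their magnitudes are: 1, 1, 3.606, 3.606, 2.828, 2.828, 2.
Zeros with |z| < R = 2.5: (0 + 1i), (0 - 1i), 2.
Count = 3.
By the argument principle, (1/2πi) ∮_{|z|=R} p'(z)/p(z) dz equals exactly this count.

Number of zeros inside |z| < 2.5: 3.


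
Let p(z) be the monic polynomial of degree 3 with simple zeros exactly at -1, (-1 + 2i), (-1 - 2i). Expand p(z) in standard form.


The polynomial is p(z) = ∏_{α ∈ S} (z − α), where S = {-1, (-1 + 2i), (-1 - 2i)}.
Expanding the product yields: p(z) = z^3 + 3·z^2 + 7·z + 5.
Note conjugate pairs combine to real quadratics: (z − (-1+2i))(z − (-1−2i)) = z² + 2z + 5.
The resulting polynomial has degree 3 and real coefficients as required.

p(z) = z^3 + 3·z^2 + 7·z + 5.


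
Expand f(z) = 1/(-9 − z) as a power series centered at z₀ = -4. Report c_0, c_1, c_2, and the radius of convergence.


Let w = z − z₀, so z = z₀ + w.
Then -9 − z = -9 − (z₀ + w) = (-9 − z₀) − w = -5 − w.
f(z) = 1/(-5 − w) = (1/(-5)) · 1/(1 − w/(-5)) = Σ_{n≥0} w^n / (-5)^(n+1).
So c_n = 1/(-5)^(n+1):
  c_0 = 1/(-5)^1 = -1/5.
  c_1 = 1/(-5)^2 = 1/25.
  c_2 = 1/(-5)^3 = -1/125.
The series is valid for |w/d| < 1, i.e. |z − z₀| < |d|.
Radius of convergence: R = |-9 − z₀| = |-5| = 5 (distance from z₀ to the singularity z = -9).

c_0 = -1/5, c_1 = 1/25, c_2 = -1/125; R = 5.


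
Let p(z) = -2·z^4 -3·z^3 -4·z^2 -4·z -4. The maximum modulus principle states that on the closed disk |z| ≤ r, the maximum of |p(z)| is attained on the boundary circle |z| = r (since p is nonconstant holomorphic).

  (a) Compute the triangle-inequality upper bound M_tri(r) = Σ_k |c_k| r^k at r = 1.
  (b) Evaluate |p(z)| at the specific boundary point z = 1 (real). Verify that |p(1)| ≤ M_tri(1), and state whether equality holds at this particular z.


Coefficients: c_0 = -4, c_1 = -4, c_2 = -4, c_3 = -3, c_4 = -2. Radius r = 1.
Part (a). Triangle bound: M_tri(r) = Σ_k |c_k| r^k
  = |-4|·1^0 + |-4|·1^1 + |-4|·1^2 + |-3|·1^3 + |-2|·1^4
  = 4 + 4 + 4 + 3 + 2 = 17.
This bounds M(r) := max_{|z|=r} |p(z)| from above; equality holds iff all terms c_k z^k can be made to align in phase at a single z on |z|=r.
Part (b). At z = 1 (real, on the circle |z| = r):
  p(1) = (-4)·1^0 + (-4)·1^1 + (-4)·1^2 + (-3)·1^3 + (-2)·1^4 = -17.
  |p(1)| = 17.
Since all nonzero coefficients share the same sign, |p(1)| = 17 = M_tri(1); the triangle bound is attained at z = 1, so in fact M(r) = 17.

M_tri(1) = 17; |p(1)| = 17; equality at z=1: yes.


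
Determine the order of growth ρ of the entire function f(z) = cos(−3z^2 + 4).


Write cos(w) = (e^{iw} ± e^{−iw})/(2 or 2i), so |cos(w)| ≤ e^{|w|}. With w = −3z^2 + 4, |w| ≤ 3r^2 + 4 on |z|=r, giving M(r) ≤ e^{3r^2 + 4} and ρ ≤ 2. For the lower bound, choose z on |z|=r with -3z^2 purely imaginary of modulus 3r^2; then |cos(−3z^2 + 4)| grows like e^{3r^2}/2, so ρ ≥ 2. Hence ρ = 2.
Therefore ρ = 2.

Order ρ = 2.


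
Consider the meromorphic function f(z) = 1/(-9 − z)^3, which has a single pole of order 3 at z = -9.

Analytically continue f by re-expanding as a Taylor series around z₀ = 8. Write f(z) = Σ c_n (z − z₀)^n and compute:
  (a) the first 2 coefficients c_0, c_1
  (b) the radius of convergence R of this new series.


Let w = z − z₀, so z = z₀ + w.
Then -9 − z = -9 − (z₀ + w) = (-9 − z₀) − w = -17 − w.
f(z) = 1/(-17 − w)^3 = (1/(-17)^3) · (1 − w/(-17))^{−3}.
By the binomial series (1−u)^{−3} = Σ_{n≥0} C(n+2, 2) u^n for |u|<1, with u = w/(-17):
  c_n = C(n+2, 2) / (-17)^(n+3).
  c_0 = 1/(-17)^3 = -1/4913.
  c_1 = 3/(-17)^4 = 3/83521.
The series is valid for |w/d| < 1, i.e. |z − z₀| < |d|.
Radius of convergence: R = |-9 − z₀| = |-17| = 17 (distance from z₀ to the singularity z = -9).

c_0 = -1/4913, c_1 = 3/83521; R = 17.


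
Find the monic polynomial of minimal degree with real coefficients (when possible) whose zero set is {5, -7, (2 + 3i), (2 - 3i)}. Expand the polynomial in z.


The polynomial is p(z) = ∏_{α ∈ S} (z − α), where S = {5, -7, (2 + 3i), (2 - 3i)}.
Expanding the product yields: p(z) = z^4 -2·z^3 -30·z^2 + 166·z -455.
Note conjugate pairs combine to real quadratics: (z − (2+3i))(z − (2−3i)) = z² − 4z + 13.
The resulting polynomial has degree 4 and real coefficients as required.

p(z) = z^4 -2·z^3 -30·z^2 + 166·z -455.


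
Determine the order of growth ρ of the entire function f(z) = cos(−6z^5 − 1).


Write cos(w) = (e^{iw} ± e^{−iw})/(2 or 2i), so |cos(w)| ≤ e^{|w|}. With w = −6z^5 − 1, |w| ≤ 6r^5 + 1 on |z|=r, giving M(r) ≤ e^{6r^5 + 1} and ρ ≤ 5. For the lower bound, choose z on |z|=r with -6z^5 purely imaginary of modulus 6r^5; then |cos(−6z^5 − 1)| grows like e^{6r^5}/2, so ρ ≥ 5. Hence ρ = 5.
Therefore ρ = 5.

Order ρ = 5.


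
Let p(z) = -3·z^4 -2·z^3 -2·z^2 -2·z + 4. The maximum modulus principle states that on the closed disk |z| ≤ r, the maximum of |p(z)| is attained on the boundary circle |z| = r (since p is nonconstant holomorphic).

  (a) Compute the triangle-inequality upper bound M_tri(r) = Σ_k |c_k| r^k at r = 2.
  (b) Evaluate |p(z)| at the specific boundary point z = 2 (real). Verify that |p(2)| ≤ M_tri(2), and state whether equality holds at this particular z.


Coefficients: c_0 = 4, c_1 = -2, c_2 = -2, c_3 = -2, c_4 = -3. Radius r = 2.
Part (a). Triangle bound: M_tri(r) = Σ_k |c_k| r^k
  = |4|·2^0 + |-2|·2^1 + |-2|·2^2 + |-2|·2^3 + |-3|·2^4
  = 4 + 4 + 8 + 16 + 48 = 80.
This bounds M(r) := max_{|z|=r} |p(z)| from above; equality holds iff all terms c_k z^k can be made to align in phase at a single z on |z|=r.
Part (b). At z = 2 (real, on the circle |z| = r):
  p(2) = (4)·2^0 + (-2)·2^1 + (-2)·2^2 + (-2)·2^3 + (-3)·2^4 = -72.
  |p(2)| = 72.
Check: |p(2)| = 72 ≤ 80 = M_tri(2). ✓ Equality does not hold at z = 2 (the coefficients have mixed signs, so the terms do not all align in phase there).

M_tri(2) = 80; |p(2)| = 72; equality at z=2: no.


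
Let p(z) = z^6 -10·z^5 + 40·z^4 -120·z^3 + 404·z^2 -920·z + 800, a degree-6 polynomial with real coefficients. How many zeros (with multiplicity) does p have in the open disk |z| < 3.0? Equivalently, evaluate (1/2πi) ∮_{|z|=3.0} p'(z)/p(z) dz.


The zeros of p are: 2, (-1 + 3i), (-1 - 3i), 4, (3 + 1i), (3 - 1i).
Their magnitudes are: 2, 3.162, 3.162, 4, 3.162, 3.162.
Zeros with |z| < R = 3.0: 2.
Count = 1.
By the argument principle, (1/2πi) ∮_{|z|=R} p'(z)/p(z) dz equals exactly this count.

Number of zeros inside |z| < 3.0: 1.


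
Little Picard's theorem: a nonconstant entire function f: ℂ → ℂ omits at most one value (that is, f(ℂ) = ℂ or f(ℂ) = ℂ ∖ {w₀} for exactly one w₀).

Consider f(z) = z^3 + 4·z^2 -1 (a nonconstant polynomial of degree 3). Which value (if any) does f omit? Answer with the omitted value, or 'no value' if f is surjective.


Little Picard bounds the complement of f(ℂ) to at most one point.
For every w ∈ ℂ, the equation p(z) − w = 0 is a nonconstant polynomial in z and hence has at least one root by the fundamental theorem of algebra. So p is surjective onto ℂ, omitting no value.

Omitted value: no value.


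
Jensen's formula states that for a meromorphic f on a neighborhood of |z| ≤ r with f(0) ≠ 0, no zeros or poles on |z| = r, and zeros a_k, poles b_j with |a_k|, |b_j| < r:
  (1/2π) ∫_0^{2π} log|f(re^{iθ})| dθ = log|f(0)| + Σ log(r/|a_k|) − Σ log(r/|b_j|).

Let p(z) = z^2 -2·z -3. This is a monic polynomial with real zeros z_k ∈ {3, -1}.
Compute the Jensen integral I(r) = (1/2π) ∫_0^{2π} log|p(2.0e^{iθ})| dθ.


Zeros: -1, 3; r = 2.0.
Inside |z| < r: -1. Outside (|z| ≥ r): 3.
p(0) = -3, so log|p(0)| = log(3) = 1.0986.
Apply Jensen: I(r) = log|p(0)| + Σ_k log(r/|z_k|), summed over zeros inside |z| < r.
  log(r/|z_k|) for z_k = -1: log(2.0/1) = 0.6931
  Outside zeros (3) contribute nothing to the Jensen sum.
Sum over inside zeros: 0.6931.
I(r) = log|p(0)| + (inside sum) = 1.0986 + 0.6931 = 1.7918.
Note: since some zeros are outside |z| ≤ r, the simplified n·log(r) form does NOT apply — only the inside zeros contribute.

I(r) ≈ 1.7918.


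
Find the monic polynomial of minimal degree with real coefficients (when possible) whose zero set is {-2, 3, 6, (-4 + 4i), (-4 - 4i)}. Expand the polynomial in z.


The polynomial is p(z) = ∏_{α ∈ S} (z − α), where S = {-2, 3, 6, (-4 + 4i), (-4 - 4i)}.
Expanding the product yields: p(z) = z^5 + z^4 -24·z^3 -188·z^2 + 288·z + 1152.
Note conjugate pairs combine to real quadratics: (z − (-4+4i))(z − (-4−4i)) = z² + 8z + 32.
The resulting polynomial has degree 5 and real coefficients as required.

p(z) = z^5 + z^4 -24·z^3 -188·z^2 + 288·z + 1152.


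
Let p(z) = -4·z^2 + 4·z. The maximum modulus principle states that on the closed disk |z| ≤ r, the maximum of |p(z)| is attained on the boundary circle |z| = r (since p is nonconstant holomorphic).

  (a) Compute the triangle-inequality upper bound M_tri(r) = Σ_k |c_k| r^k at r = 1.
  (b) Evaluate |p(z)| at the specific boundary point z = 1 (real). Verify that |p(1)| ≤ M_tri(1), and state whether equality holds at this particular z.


Coefficients: c_0 = 0, c_1 = 4, c_2 = -4. Radius r = 1.
Part (a). Triangle bound: M_tri(r) = Σ_k |c_k| r^k
  = |0|·1^0 + |4|·1^1 + |-4|·1^2
  = 0 + 4 + 4 = 8.
This bounds M(r) := max_{|z|=r} |p(z)| from above; equality holds iff all terms c_k z^k can be made to align in phase at a single z on |z|=r.
Part (b). At z = 1 (real, on the circle |z| = r):
  p(1) = (0)·1^0 + (4)·1^1 + (-4)·1^2 = 0.
  |p(1)| = 0.
Check: |p(1)| = 0 ≤ 8 = M_tri(1). ✓ Equality does not hold at z = 1 (the coefficients have mixed signs, so the terms do not all align in phase there).

M_tri(1) = 8; |p(1)| = 0; equality at z=1: no.


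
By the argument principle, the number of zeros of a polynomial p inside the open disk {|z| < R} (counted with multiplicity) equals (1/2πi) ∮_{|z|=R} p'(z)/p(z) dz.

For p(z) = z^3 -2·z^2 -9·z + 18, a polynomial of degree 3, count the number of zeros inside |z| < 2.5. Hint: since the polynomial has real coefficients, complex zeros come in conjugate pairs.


The zeros of p are: 3, -3, 2.
Their magnitudes are: 3, 3, 2.
Zeros with |z| < R = 2.5: 2.
Count = 1.
By the argument principle, (1/2πi) ∮_{|z|=R} p'(z)/p(z) dz equals exactly this count.

Number of zeros inside |z| < 2.5: 1.


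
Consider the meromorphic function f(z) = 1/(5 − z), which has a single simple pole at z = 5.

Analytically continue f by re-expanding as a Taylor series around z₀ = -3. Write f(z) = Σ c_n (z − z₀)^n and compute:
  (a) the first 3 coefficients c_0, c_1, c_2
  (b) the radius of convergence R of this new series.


Let w = z − z₀, so z = z₀ + w.
Then 5 − z = 5 − (z₀ + w) = (5 − z₀) − w = 8 − w.
f(z) = 1/(8 − w) = (1/(8)) · 1/(1 − w/(8)) = Σ_{n≥0} w^n / (8)^(n+1).
So c_n = 1/(8)^(n+1):
  c_0 = 1/(8)^1 = 1/8.
  c_1 = 1/(8)^2 = 1/64.
  c_2 = 1/(8)^3 = 1/512.
The series is valid for |w/d| < 1, i.e. |z − z₀| < |d|.
Radius of convergence: R = |5 − z₀| = |8| = 8 (distance from z₀ to the singularity z = 5).

c_0 = 1/8, c_1 = 1/64, c_2 = 1/512; R = 8.


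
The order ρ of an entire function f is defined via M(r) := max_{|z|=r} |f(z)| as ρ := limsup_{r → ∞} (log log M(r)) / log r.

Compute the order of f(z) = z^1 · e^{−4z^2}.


M(r) = max_{|z|=r} |1|·|z|^1·|e^{−4z^2}| = 1·r^1 · e^{4r^2} (the factors attain their maxima compatibly on |z|=r). Then log M(r) = log 1 + 1·log r + 4r^2, dominated by the last term, so log log M(r) ~ 2·log r. The polynomial factor 1z^1 contributes only a log r term and does not affect the order. ρ = 2.
Therefore ρ = 2.

Order ρ = 2.


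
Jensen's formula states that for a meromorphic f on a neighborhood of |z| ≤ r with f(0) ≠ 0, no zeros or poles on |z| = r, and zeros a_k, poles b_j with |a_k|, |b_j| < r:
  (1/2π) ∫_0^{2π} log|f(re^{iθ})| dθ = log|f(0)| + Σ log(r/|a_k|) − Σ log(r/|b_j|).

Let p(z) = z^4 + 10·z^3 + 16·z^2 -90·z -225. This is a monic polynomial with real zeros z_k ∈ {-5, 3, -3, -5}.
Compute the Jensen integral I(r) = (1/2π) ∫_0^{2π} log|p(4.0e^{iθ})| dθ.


Zeros: -5, -5, -3, 3; r = 4.0.
Inside |z| < r: -3, 3. Outside (|z| ≥ r): -5, -5.
p(0) = -225, so log|p(0)| = log(225) = 5.4161.
Apply Jensen: I(r) = log|p(0)| + Σ_k log(r/|z_k|), summed over zeros inside |z| < r.
  log(r/|z_k|) for z_k = 3: log(4.0/3) = 0.2877
  log(r/|z_k|) for z_k = -3: log(4.0/3) = 0.2877
  Outside zeros (-5, -5) contribute nothing to the Jensen sum.
Sum over inside zeros: 0.5754.
I(r) = log|p(0)| + (inside sum) = 5.4161 + 0.5754 = 5.9915.
Note: since some zeros are outside |z| ≤ r, the simplified n·log(r) form does NOT apply — only the inside zeros contribute.

I(r) ≈ 5.9915.


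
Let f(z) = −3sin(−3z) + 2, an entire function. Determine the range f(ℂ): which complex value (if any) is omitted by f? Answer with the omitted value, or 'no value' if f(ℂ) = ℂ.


Little Picard bounds the complement of f(ℂ) to at most one point.
sin is entire and surjective onto ℂ: for every w ∈ ℂ, sin(ζ) = w has a solution ζ ∈ ℂ (e.g., via the complex inverse arcsin). With ζ = −3z this gives z = ζ/(-3). Then -3·sin(−3z) takes every value in -3·ℂ = ℂ, and adding 2 is a bijection of ℂ. So f is surjective and omits no value. (Note: only on the real line is sin bounded by [−1, 1].)

Omitted value: no value.


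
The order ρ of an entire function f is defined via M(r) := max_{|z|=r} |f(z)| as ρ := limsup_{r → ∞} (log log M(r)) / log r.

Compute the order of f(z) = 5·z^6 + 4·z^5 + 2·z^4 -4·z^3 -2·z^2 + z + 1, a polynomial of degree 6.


|f(z)| ≤ Σ|c_k|·r^k = O(r^6) as r → ∞. Polynomial growth is O(e^{r^ε}) for every ε > 0 (since r^6/e^{r^ε} → 0), so ρ ≤ ε for all ε > 0, i.e. ρ = 0. Every nonconstant polynomial has order 0.
Therefore ρ = 0.

Order ρ = 0.


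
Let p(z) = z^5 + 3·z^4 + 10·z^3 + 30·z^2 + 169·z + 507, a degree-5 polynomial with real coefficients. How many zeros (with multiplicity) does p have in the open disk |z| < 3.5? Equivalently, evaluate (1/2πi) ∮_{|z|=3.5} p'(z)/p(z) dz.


The zeros of p are: -3, (2 + 3i), (2 - 3i), (-2 + 3i), (-2 - 3i).
Their magnitudes are: 3, 3.606, 3.606, 3.606, 3.606.
Zeros with |z| < R = 3.5: -3.
Count = 1.
By the argument principle, (1/2πi) ∮_{|z|=R} p'(z)/p(z) dz equals exactly this count.

Number of zeros inside |z| < 3.5: 1.


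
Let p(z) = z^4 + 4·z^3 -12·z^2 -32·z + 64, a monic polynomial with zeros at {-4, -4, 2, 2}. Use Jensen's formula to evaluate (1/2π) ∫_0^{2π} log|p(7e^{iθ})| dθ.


Zeros: -4, -4, 2, 2; r = 7.
Inside |z| < r: -4, -4, 2, 2. Outside (|z| ≥ r): ∅.
p(0) = 64, so log|p(0)| = log(64) = 4.1589.
Apply Jensen: I(r) = log|p(0)| + Σ_k log(r/|z_k|), summed over zeros inside |z| < r.
  log(r/|z_k|) for z_k = -4: log(7/4) = 0.5596
  log(r/|z_k|) for z_k = -4: log(7/4) = 0.5596
  log(r/|z_k|) for z_k = 2: log(7/2) = 1.2528
  log(r/|z_k|) for z_k = 2: log(7/2) = 1.2528
Sum over inside zeros: 3.6248.
I(r) = log|p(0)| + (inside sum) = 4.1589 + 3.6248 = 7.7836.
Closed form (all zeros inside, monic): I(r) = n·log(r) = 4·log(7) = 7.7836. ✓

I(r) ≈ 7.7836.


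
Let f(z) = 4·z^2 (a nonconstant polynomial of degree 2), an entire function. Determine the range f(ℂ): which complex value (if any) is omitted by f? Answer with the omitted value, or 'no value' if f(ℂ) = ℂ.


Little Picard bounds the complement of f(ℂ) to at most one point.
For every w ∈ ℂ, the equation p(z) − w = 0 is a nonconstant polynomial in z and hence has at least one root by the fundamental theorem of algebra. So p is surjective onto ℂ, omitting no value.

Omitted value: no value.


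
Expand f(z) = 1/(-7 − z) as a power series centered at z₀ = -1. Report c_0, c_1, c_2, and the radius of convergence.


Let w = z − z₀, so z = z₀ + w.
Then -7 − z = -7 − (z₀ + w) = (-7 − z₀) − w = -6 − w.
f(z) = 1/(-6 − w) = (1/(-6)) · 1/(1 − w/(-6)) = Σ_{n≥0} w^n / (-6)^(n+1).
So c_n = 1/(-6)^(n+1):
  c_0 = 1/(-6)^1 = -1/6.
  c_1 = 1/(-6)^2 = 1/36.
  c_2 = 1/(-6)^3 = -1/216.
The series is valid for |w/d| < 1, i.e. |z − z₀| < |d|.
Radius of convergence: R = |-7 − z₀| = |-6| = 6 (distance from z₀ to the singularity z = -7).

c_0 = -1/6, c_1 = 1/36, c_2 = -1/216; R = 6.


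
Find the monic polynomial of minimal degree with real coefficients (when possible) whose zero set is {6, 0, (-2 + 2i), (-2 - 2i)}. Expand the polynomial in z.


The polynomial is p(z) = ∏_{α ∈ S} (z − α), where S = {6, 0, (-2 + 2i), (-2 - 2i)}.
Expanding the product yields: p(z) = z^4 -2·z^3 -16·z^2 -48·z.
Note conjugate pairs combine to real quadratics: (z − (-2+2i))(z − (-2−2i)) = z² + 4z + 8.
The resulting polynomial has degree 4 and real coefficients as required.

p(z) = z^4 -2·z^3 -16·z^2 -48·z.


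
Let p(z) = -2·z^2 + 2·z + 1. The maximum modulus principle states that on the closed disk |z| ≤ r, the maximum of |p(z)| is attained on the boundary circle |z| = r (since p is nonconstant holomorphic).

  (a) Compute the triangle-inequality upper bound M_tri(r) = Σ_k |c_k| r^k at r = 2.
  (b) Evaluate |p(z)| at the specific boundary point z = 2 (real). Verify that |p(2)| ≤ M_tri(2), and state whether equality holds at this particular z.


Coefficients: c_0 = 1, c_1 = 2, c_2 = -2. Radius r = 2.
Part (a). Triangle bound: M_tri(r) = Σ_k |c_k| r^k
  = |1|·2^0 + |2|·2^1 + |-2|·2^2
  = 1 + 4 + 8 = 13.
This bounds M(r) := max_{|z|=r} |p(z)| from above; equality holds iff all terms c_k z^k can be made to align in phase at a single z on |z|=r.
Part (b). At z = 2 (real, on the circle |z| = r):
  p(2) = (1)·2^0 + (2)·2^1 + (-2)·2^2 = -3.
  |p(2)| = 3.
Check: |p(2)| = 3 ≤ 13 = M_tri(2). ✓ Equality does not hold at z = 2 (the coefficients have mixed signs, so the terms do not all align in phase there).

M_tri(2) = 13; |p(2)| = 3; equality at z=2: no.


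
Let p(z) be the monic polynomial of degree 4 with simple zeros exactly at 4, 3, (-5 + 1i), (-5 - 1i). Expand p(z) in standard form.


The polynomial is p(z) = ∏_{α ∈ S} (z − α), where S = {4, 3, (-5 + 1i), (-5 - 1i)}.
Expanding the product yields: p(z) = z^4 + 3·z^3 -32·z^2 -62·z + 312.
Note conjugate pairs combine to real quadratics: (z − (-5+1i))(z − (-5−1i)) = z² + 10z + 26.
The resulting polynomial has degree 4 and real coefficients as required.

p(z) = z^4 + 3·z^3 -32·z^2 -62·z + 312.


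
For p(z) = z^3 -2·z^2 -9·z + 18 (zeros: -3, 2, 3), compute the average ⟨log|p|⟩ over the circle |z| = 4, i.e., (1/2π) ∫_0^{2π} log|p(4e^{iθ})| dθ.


Zeros: -3, 2, 3; r = 4.
Inside |z| < r: -3, 2, 3. Outside (|z| ≥ r): ∅.
p(0) = 18, so log|p(0)| = log(18) = 2.8904.
Apply Jensen: I(r) = log|p(0)| + Σ_k log(r/|z_k|), summed over zeros inside |z| < r.
  log(r/|z_k|) for z_k = -3: log(4/3) = 0.2877
  log(r/|z_k|) for z_k = 2: log(4/2) = 0.6931
  log(r/|z_k|) for z_k = 3: log(4/3) = 0.2877
Sum over inside zeros: 1.2685.
I(r) = log|p(0)| + (inside sum) = 2.8904 + 1.2685 = 4.1589.
Closed form (all zeros inside, monic): I(r) = n·log(r) = 3·log(4) = 4.1589. ✓

I(r) ≈ 4.1589.


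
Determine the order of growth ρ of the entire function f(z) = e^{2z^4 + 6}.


|e^{2z^4 + 6}| = e^{Re(2·z^4) + 6} ≤ e^{2|z|^4 + 6} = e^{2r^4 + 6} on |z| = r, so ρ ≤ 4. Choosing z on |z|=r so that 2·z^4 is real positive (always possible by picking arg z appropriately) gives |f(z)| = e^{2r^4 + 6}, matching the bound. The additive constant 6 does not affect log log M(r) ~ 4·log r. Hence ρ = 4.
Therefore ρ = 4.

Order ρ = 4.


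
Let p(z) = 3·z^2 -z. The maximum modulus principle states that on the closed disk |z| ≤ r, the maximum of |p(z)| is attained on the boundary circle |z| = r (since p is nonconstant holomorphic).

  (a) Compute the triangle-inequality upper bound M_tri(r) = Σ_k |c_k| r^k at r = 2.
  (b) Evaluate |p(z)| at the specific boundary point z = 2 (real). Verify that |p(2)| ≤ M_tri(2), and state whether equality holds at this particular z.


Coefficients: c_0 = 0, c_1 = -1, c_2 = 3. Radius r = 2.
Part (a). Triangle bound: M_tri(r) = Σ_k |c_k| r^k
  = |0|·2^0 + |-1|·2^1 + |3|·2^2
  = 0 + 2 + 12 = 14.
This bounds M(r) := max_{|z|=r} |p(z)| from above; equality holds iff all terms c_k z^k can be made to align in phase at a single z on |z|=r.
Part (b). At z = 2 (real, on the circle |z| = r):
  p(2) = (0)·2^0 + (-1)·2^1 + (3)·2^2 = 10.
  |p(2)| = 10.
Check: |p(2)| = 10 ≤ 14 = M_tri(2). ✓ Equality does not hold at z = 2 (the coefficients have mixed signs, so the terms do not all align in phase there).

M_tri(2) = 14; |p(2)| = 10; equality at z=2: no.


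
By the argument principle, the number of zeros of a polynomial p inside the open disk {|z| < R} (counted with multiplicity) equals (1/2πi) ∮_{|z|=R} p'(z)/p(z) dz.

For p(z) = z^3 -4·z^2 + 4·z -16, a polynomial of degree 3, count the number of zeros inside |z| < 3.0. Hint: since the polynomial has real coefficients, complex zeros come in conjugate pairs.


The zeros of p are: 4, (0 + 2i), (0 - 2i).
Their magnitudes are: 4, 2, 2.
Zeros with |z| < R = 3.0: (0 + 2i), (0 - 2i).
Count = 2.
By the argument principle, (1/2πi) ∮_{|z|=R} p'(z)/p(z) dz equals exactly this count.

Number of zeros inside |z| < 3.0: 2.


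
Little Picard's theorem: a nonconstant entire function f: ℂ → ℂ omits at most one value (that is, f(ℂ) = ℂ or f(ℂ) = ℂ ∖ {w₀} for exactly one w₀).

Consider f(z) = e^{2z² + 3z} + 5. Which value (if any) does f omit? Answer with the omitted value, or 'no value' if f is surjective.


Little Picard bounds the complement of f(ℂ) to at most one point.
The exponent g(z) = 2z² + 3z is a nonconstant polynomial, hence surjective onto ℂ. So e^{g(z)} takes every value in {e^w : w ∈ ℂ} = ℂ ∖ {0}. Adding 5 shifts the range to ℂ ∖ {5}. f omits exactly 5.

Omitted value: 5.


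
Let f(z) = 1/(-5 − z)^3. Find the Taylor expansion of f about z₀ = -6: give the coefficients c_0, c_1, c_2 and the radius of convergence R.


Let w = z − z₀, so z = z₀ + w.
Then -5 − z = -5 − (z₀ + w) = (-5 − z₀) − w = 1 − w.
f(z) = 1/(1 − w)^3 = (1/(1)^3) · (1 − w/(1))^{−3}.
By the binomial series (1−u)^{−3} = Σ_{n≥0} C(n+2, 2) u^n for |u|<1, with u = w/(1):
  c_n = C(n+2, 2) / (1)^(n+3).
  c_0 = 1/(1)^3 = 1.
  c_1 = 3/(1)^4 = 3.
  c_2 = 6/(1)^5 = 6.
The series is valid for |w/d| < 1, i.e. |z − z₀| < |d|.
Radius of convergence: R = |-5 − z₀| = |1| = 1 (distance from z₀ to the singularity z = -5).

c_0 = 1, c_1 = 3, c_2 = 6; R = 1.


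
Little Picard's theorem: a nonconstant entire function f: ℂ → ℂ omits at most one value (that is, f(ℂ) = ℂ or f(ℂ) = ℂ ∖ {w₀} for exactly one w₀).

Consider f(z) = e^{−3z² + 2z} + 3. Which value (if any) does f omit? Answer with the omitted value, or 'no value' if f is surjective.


Little Picard bounds the complement of f(ℂ) to at most one point.
The exponent g(z) = −3z² + 2z is a nonconstant polynomial, hence surjective onto ℂ. So e^{g(z)} takes every value in {e^w : w ∈ ℂ} = ℂ ∖ {0}. Adding 3 shifts the range to ℂ ∖ {3}. f omits exactly 3.

Omitted value: 3.


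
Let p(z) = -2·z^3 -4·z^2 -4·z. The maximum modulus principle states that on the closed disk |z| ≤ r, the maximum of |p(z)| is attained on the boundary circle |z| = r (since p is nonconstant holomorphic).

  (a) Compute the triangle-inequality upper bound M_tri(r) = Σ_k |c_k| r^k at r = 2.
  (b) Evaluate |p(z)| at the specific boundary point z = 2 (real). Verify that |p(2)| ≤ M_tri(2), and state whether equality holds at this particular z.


Coefficients: c_0 = 0, c_1 = -4, c_2 = -4, c_3 = -2. Radius r = 2.
Part (a). Triangle bound: M_tri(r) = Σ_k |c_k| r^k
  = |0|·2^0 + |-4|·2^1 + |-4|·2^2 + |-2|·2^3
  = 0 + 8 + 16 + 16 = 40.
This bounds M(r) := max_{|z|=r} |p(z)| from above; equality holds iff all terms c_k z^k can be made to align in phase at a single z on |z|=r.
Part (b). At z = 2 (real, on the circle |z| = r):
  p(2) = (0)·2^0 + (-4)·2^1 + (-4)·2^2 + (-2)·2^3 = -40.
  |p(2)| = 40.
Since all nonzero coefficients share the same sign, |p(2)| = 40 = M_tri(2); the triangle bound is attained at z = 2, so in fact M(r) = 40.

M_tri(2) = 40; |p(2)| = 40; equality at z=2: yes.


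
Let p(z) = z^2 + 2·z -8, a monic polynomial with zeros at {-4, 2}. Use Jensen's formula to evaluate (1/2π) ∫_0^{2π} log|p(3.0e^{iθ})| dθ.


Zeros: -4, 2; r = 3.0.
Inside |z| < r: 2. Outside (|z| ≥ r): -4.
p(0) = -8, so log|p(0)| = log(8) = 2.0794.
Apply Jensen: I(r) = log|p(0)| + Σ_k log(r/|z_k|), summed over zeros inside |z| < r.
  log(r/|z_k|) for z_k = 2: log(3.0/2) = 0.4055
  Outside zeros (-4) contribute nothing to the Jensen sum.
Sum over inside zeros: 0.4055.
I(r) = log|p(0)| + (inside sum) = 2.0794 + 0.4055 = 2.4849.
Note: since some zeros are outside |z| ≤ r, the simplified n·log(r) form does NOT apply — only the inside zeros contribute.

I(r) ≈ 2.4849.


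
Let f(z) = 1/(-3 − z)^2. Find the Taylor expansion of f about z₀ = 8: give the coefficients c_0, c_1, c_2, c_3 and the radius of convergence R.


Let w = z − z₀, so z = z₀ + w.
Then -3 − z = -3 − (z₀ + w) = (-3 − z₀) − w = -11 − w.
f(z) = 1/(-11 − w)^2 = (1/(-11)^2) · (1 − w/(-11))^{−2}.
By the binomial series (1−u)^{−2} = Σ_{n≥0} C(n+1, 1) u^n for |u|<1, with u = w/(-11):
  c_n = C(n+1, 1) / (-11)^(n+2).
  c_0 = 1/(-11)^2 = 1/121.
  c_1 = 2/(-11)^3 = -2/1331.
  c_2 = 3/(-11)^4 = 3/14641.
  c_3 = 4/(-11)^5 = -4/161051.
The series is valid for |w/d| < 1, i.e. |z − z₀| < |d|.
Radius of convergence: R = |-3 − z₀| = |-11| = 11 (distance from z₀ to the singularity z = -3).

c_0 = 1/121, c_1 = -2/1331, c_2 = 3/14641, c_3 = -4/161051; R = 11.


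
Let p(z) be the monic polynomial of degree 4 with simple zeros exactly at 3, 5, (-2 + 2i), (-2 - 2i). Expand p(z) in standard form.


The polynomial is p(z) = ∏_{α ∈ S} (z − α), where S = {3, 5, (-2 + 2i), (-2 - 2i)}.
Expanding the product yields: p(z) = z^4 -4·z^3 -9·z^2 -4·z + 120.
Note conjugate pairs combine to real quadratics: (z − (-2+2i))(z − (-2−2i)) = z² + 4z + 8.
The resulting polynomial has degree 4 and real coefficients as required.

p(z) = z^4 -4·z^3 -9·z^2 -4·z + 120.
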